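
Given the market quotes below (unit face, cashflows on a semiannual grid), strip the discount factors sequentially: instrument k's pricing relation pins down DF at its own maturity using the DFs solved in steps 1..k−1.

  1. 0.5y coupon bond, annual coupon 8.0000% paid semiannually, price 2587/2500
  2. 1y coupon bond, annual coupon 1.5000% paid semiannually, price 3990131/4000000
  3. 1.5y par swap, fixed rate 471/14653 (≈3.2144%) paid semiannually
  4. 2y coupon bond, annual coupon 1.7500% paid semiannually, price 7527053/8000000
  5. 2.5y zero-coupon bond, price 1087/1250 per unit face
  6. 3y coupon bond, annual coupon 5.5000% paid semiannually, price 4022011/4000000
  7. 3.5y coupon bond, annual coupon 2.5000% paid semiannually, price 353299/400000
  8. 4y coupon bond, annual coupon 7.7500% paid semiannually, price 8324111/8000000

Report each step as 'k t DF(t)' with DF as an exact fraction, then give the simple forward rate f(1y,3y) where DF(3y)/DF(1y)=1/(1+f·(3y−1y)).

1 1/2 199/200
2 1 9827/10000
3 3/2 9529/10000
4 2 9073/10000
5 5/2 1087/1250
6 3 4263/5000
7 7/2 8037/10000
8 4 7643/10000
f(1y,3y) = ((9827/10000)/(4263/5000) − 1)/(2) = 1301/17052 ≈ 7.6296%

step 1 [0.5y] bond c/2=1/25: DF=(2587/2500 − 1/25·(0))/(1+1/25) = 199/200 ≈ 0.995000
step 2 [1y] bond c/2=3/400: DF=(3990131/4000000 − 3/400·(0.995000))/(1+3/400) = 9827/10000 ≈ 0.982700
step 3 [1.5y] swap r/2=471/29306: DF=(1 − 471/29306·(0.995000+0.982700))/(1+471/29306) = 9529/10000 ≈ 0.952900
step 4 [2y] bond c/2=7/800: DF=(7527053/8000000 − 7/800·(0.995000+0.982700+0.952900))/(1+7/800) = 9073/10000 ≈ 0.907300
step 5 [2.5y] zero: DF = P = 1087/1250 ≈ 0.869600
step 6 [3y] bond c/2=11/400: DF=(4022011/4000000 − 11/400·(0.995000+0.982700+0.952900+0.907300+0.869600))/(1+11/400) = 4263/5000 ≈ 0.852600
step 7 [3.5y] bond c/2=1/80: DF=(353299/400000 − 1/80·(0.995000+0.982700+0.952900+0.907300+0.869600+0.852600))/(1+1/80) = 8037/10000 ≈ 0.803700
step 8 [4y] bond c/2=31/800: DF=(8324111/8000000 − 31/800·(0.995000+0.982700+0.952900+0.907300+0.869600+0.852600+0.803700))/(1+31/800) = 7643/10000 ≈ 0.764300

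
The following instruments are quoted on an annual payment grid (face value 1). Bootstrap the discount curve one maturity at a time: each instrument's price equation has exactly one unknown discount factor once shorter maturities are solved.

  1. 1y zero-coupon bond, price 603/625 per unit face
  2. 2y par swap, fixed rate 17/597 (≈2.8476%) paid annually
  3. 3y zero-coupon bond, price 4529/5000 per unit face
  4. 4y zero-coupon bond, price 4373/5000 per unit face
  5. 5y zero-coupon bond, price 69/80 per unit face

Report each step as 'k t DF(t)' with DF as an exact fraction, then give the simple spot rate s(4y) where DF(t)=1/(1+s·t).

step 1 [1y] zero: DF = P = 603/625 ≈ 0.964800
step 2 [2y] swap r/1=17/597: DF=(1 − 17/597·(0.964800))/(1+17/597) = 591/625 ≈ 0.945600
step 3 [3y] zero: DF = P = 4529/5000 ≈ 0.905800
step 4 [4y] zero: DF = P = 4373/5000 ≈ 0.874600
step 5 [5y] zero: DF = P = 69/80 ≈ 0.862500

1 1 603/625
2 2 591/625
3 3 4529/5000
4 4 4373/5000
5 5 69/80
s(4y) = (1/(4373/5000) − 1)/(4) = 627/17492 ≈ 3.5845%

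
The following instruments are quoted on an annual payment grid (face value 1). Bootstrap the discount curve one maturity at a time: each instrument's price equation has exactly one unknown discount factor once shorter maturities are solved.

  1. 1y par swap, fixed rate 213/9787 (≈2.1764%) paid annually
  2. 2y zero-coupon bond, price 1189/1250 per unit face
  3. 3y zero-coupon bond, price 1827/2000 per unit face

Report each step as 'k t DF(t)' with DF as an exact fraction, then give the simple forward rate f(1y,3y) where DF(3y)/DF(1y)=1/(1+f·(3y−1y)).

1 1 9787/10000
2 2 1189/1250
3 3 1827/2000
f(1y,3y) = ((9787/10000)/(1827/2000) − 1)/(2) = 326/9135 ≈ 3.5687%

step 1 [1y] swap r/1=213/9787: DF=(1 − 213/9787·(0))/(1+213/9787) = 9787/10000 ≈ 0.978700
step 2 [2y] zero: DF = P = 1189/1250 ≈ 0.951200
step 3 [3y] zero: DF = P = 1827/2000 ≈ 0.913500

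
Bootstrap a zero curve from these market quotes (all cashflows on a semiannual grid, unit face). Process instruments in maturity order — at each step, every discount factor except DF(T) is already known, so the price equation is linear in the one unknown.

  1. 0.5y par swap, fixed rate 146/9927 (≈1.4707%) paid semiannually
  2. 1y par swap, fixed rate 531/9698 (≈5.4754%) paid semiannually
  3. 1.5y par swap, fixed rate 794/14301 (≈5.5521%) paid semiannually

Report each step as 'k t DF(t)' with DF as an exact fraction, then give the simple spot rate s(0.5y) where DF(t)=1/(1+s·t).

1 1/2 9927/10000
2 1 9469/10000
3 3/2 4603/5000
s(0.5y) = (1/(9927/10000) − 1)/(1/2) = 146/9927 ≈ 1.4707%

step 1 [0.5y] swap r/2=73/9927: DF=(1 − 73/9927·(0))/(1+73/9927) = 9927/10000 ≈ 0.992700
step 2 [1y] swap r/2=531/19396: DF=(1 − 531/19396·(0.992700))/(1+531/19396) = 9469/10000 ≈ 0.946900
step 3 [1.5y] swap r/2=397/14301: DF=(1 − 397/14301·(0.992700+0.946900))/(1+397/14301) = 4603/5000 ≈ 0.920600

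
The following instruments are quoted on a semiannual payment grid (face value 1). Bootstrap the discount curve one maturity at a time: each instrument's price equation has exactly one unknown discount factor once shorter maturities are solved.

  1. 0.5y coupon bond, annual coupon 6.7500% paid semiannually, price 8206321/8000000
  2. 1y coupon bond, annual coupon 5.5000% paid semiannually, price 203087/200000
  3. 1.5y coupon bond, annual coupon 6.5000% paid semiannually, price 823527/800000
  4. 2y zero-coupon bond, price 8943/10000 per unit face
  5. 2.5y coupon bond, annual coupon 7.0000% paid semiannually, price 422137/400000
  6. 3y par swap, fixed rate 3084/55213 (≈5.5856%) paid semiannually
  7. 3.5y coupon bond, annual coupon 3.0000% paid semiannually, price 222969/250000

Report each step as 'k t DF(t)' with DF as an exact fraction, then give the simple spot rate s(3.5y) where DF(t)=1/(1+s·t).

step 1 [0.5y] bond c/2=27/800: DF=(8206321/8000000 − 27/800·(0))/(1+27/800) = 9923/10000 ≈ 0.992300
step 2 [1y] bond c/2=11/400: DF=(203087/200000 − 11/400·(0.992300))/(1+11/400) = 9617/10000 ≈ 0.961700
step 3 [1.5y] bond c/2=13/400: DF=(823527/800000 − 13/400·(0.992300+0.961700))/(1+13/400) = 1871/2000 ≈ 0.935500
step 4 [2y] zero: DF = P = 8943/10000 ≈ 0.894300
step 5 [2.5y] bond c/2=7/200: DF=(422137/400000 − 7/200·(0.992300+0.961700+0.935500+0.894300))/(1+7/200) = 8917/10000 ≈ 0.891700
step 6 [3y] swap r/2=1542/55213: DF=(1 − 1542/55213·(0.992300+0.961700+0.935500+0.894300+0.891700))/(1+1542/55213) = 4229/5000 ≈ 0.845800
step 7 [3.5y] bond c/2=3/200: DF=(222969/250000 − 3/200·(0.992300+0.961700+0.935500+0.894300+0.891700+0.845800))/(1+3/200) = 7971/10000 ≈ 0.797100

1 1/2 9923/10000
2 1 9617/10000
3 3/2 1871/2000
4 2 8943/10000
5 5/2 8917/10000
6 3 4229/5000
7 7/2 7971/10000
s(3.5y) = (1/(7971/10000) − 1)/(7/2) = 4058/55797 ≈ 7.2728%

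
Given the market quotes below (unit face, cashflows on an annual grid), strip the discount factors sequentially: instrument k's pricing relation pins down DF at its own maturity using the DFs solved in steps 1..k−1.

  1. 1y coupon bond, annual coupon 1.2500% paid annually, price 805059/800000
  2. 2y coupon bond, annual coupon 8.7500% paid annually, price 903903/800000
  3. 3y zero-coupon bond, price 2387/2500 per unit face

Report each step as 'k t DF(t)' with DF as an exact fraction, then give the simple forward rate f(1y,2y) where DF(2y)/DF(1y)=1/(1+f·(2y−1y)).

step 1 [1y] bond c/1=1/80: DF=(805059/800000 − 1/80·(0))/(1+1/80) = 9939/10000 ≈ 0.993900
step 2 [2y] bond c/1=7/80: DF=(903903/800000 − 7/80·(0.993900))/(1+7/80) = 959/1000 ≈ 0.959000
step 3 [3y] zero: DF = P = 2387/2500 ≈ 0.954800

1 1 9939/10000
2 2 959/1000
3 3 2387/2500
f(1y,2y) = ((9939/10000)/(959/1000) − 1)/(1) = 349/9590 ≈ 3.6392%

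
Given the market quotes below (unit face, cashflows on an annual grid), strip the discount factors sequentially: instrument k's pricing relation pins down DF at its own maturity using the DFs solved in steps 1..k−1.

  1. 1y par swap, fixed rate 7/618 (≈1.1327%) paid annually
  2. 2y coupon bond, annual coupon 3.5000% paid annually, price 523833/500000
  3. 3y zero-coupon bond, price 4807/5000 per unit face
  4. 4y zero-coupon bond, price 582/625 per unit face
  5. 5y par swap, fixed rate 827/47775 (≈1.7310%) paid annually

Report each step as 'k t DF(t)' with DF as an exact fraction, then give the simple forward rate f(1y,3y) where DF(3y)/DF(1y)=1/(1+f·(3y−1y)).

1 1 618/625
2 2 2447/2500
3 3 4807/5000
4 4 582/625
5 5 9173/10000
f(1y,3y) = ((618/625)/(4807/5000) − 1)/(2) = 137/9614 ≈ 1.4250%

step 1 [1y] swap r/1=7/618: DF=(1 − 7/618·(0))/(1+7/618) = 618/625 ≈ 0.988800
step 2 [2y] bond c/1=7/200: DF=(523833/500000 − 7/200·(0.988800))/(1+7/200) = 2447/2500 ≈ 0.978800
step 3 [3y] zero: DF = P = 4807/5000 ≈ 0.961400
step 4 [4y] zero: DF = P = 582/625 ≈ 0.931200
step 5 [5y] swap r/1=827/47775: DF=(1 − 827/47775·(0.988800+0.978800+0.961400+0.931200))/(1+827/47775) = 9173/10000 ≈ 0.917300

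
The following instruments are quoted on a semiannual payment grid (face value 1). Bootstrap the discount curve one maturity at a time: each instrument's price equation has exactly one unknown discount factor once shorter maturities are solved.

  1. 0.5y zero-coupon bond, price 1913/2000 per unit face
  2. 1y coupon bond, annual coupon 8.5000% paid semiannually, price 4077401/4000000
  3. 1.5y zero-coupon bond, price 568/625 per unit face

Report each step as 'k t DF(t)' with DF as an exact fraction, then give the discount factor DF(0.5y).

1 1/2 1913/2000
2 1 2347/2500
3 3/2 568/625
DF(0.5y) = 1913/2000 ≈ 0.956500

step 1 [0.5y] zero: DF = P = 1913/2000 ≈ 0.956500
step 2 [1y] bond c/2=17/400: DF=(4077401/4000000 − 17/400·(0.956500))/(1+17/400) = 2347/2500 ≈ 0.938800
step 3 [1.5y] zero: DF = P = 568/625 ≈ 0.908800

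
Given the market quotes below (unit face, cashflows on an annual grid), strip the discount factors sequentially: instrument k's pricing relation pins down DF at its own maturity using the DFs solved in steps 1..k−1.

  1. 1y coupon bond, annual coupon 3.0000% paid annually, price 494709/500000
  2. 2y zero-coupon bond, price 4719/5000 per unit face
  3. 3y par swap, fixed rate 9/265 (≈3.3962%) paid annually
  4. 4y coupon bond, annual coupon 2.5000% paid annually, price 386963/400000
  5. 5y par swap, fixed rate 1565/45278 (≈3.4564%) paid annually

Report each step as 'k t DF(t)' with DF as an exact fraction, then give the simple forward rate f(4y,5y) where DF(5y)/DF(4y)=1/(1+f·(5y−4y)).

1 1 4803/5000
2 2 4719/5000
3 3 4523/5000
4 4 8753/10000
5 5 1687/2000
f(4y,5y) = ((8753/10000)/(1687/2000) − 1)/(1) = 318/8435 ≈ 3.7700%

step 1 [1y] bond c/1=3/100: DF=(494709/500000 − 3/100·(0))/(1+3/100) = 4803/5000 ≈ 0.960600
step 2 [2y] zero: DF = P = 4719/5000 ≈ 0.943800
step 3 [3y] swap r/1=9/265: DF=(1 − 9/265·(0.960600+0.943800))/(1+9/265) = 4523/5000 ≈ 0.904600
step 4 [4y] bond c/1=1/40: DF=(386963/400000 − 1/40·(0.960600+0.943800+0.904600))/(1+1/40) = 8753/10000 ≈ 0.875300
step 5 [5y] swap r/1=1565/45278: DF=(1 − 1565/45278·(0.960600+0.943800+0.904600+0.875300))/(1+1565/45278) = 1687/2000 ≈ 0.843500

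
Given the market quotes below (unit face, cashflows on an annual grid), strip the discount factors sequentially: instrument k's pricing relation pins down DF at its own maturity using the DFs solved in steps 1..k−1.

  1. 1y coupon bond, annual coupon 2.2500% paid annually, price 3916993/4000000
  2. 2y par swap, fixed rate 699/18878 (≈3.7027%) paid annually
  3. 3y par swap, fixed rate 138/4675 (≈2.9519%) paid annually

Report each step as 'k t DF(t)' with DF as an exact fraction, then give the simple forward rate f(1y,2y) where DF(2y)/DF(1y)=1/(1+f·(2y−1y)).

step 1 [1y] bond c/1=9/400: DF=(3916993/4000000 − 9/400·(0))/(1+9/400) = 9577/10000 ≈ 0.957700
step 2 [2y] swap r/1=699/18878: DF=(1 − 699/18878·(0.957700))/(1+699/18878) = 9301/10000 ≈ 0.930100
step 3 [3y] swap r/1=138/4675: DF=(1 − 138/4675·(0.957700+0.930100))/(1+138/4675) = 2293/2500 ≈ 0.917200

1 1 9577/10000
2 2 9301/10000
3 3 2293/2500
f(1y,2y) = ((9577/10000)/(9301/10000) − 1)/(1) = 276/9301 ≈ 2.9674%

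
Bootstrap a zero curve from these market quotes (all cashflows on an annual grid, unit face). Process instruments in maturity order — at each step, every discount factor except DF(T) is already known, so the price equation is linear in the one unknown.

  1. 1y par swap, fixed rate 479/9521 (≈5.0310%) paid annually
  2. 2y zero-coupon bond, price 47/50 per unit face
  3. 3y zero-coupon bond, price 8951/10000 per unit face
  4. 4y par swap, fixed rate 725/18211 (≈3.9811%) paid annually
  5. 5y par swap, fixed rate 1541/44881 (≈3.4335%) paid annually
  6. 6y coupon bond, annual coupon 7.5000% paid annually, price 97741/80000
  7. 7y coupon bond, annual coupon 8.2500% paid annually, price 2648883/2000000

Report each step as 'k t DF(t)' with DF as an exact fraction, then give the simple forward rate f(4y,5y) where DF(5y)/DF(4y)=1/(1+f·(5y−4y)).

1 1 9521/10000
2 2 47/50
3 3 8951/10000
4 4 171/200
5 5 8459/10000
6 6 4117/5000
7 7 8187/10000
f(4y,5y) = ((171/200)/(8459/10000) − 1)/(1) = 91/8459 ≈ 1.0758%

step 1 [1y] swap r/1=479/9521: DF=(1 − 479/9521·(0))/(1+479/9521) = 9521/10000 ≈ 0.952100
step 2 [2y] zero: DF = P = 47/50 ≈ 0.940000
step 3 [3y] zero: DF = P = 8951/10000 ≈ 0.895100
step 4 [4y] swap r/1=725/18211: DF=(1 − 725/18211·(0.952100+0.940000+0.895100))/(1+725/18211) = 171/200 ≈ 0.855000
step 5 [5y] swap r/1=1541/44881: DF=(1 − 1541/44881·(0.952100+0.940000+0.895100+0.855000))/(1+1541/44881) = 8459/10000 ≈ 0.845900
step 6 [6y] bond c/1=3/40: DF=(97741/80000 − 3/40·(0.952100+0.940000+0.895100+0.855000+0.845900))/(1+3/40) = 4117/5000 ≈ 0.823400
step 7 [7y] bond c/1=33/400: DF=(2648883/2000000 − 33/400·(0.952100+0.940000+0.895100+0.855000+0.845900+0.823400))/(1+33/400) = 8187/10000 ≈ 0.818700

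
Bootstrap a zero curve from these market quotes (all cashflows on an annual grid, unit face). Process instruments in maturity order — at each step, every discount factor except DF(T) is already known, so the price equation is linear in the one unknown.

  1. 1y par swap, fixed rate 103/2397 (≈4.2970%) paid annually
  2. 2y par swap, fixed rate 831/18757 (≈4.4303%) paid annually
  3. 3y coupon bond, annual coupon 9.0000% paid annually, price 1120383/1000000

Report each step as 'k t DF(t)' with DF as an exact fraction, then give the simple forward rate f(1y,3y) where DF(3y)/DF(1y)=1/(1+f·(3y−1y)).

step 1 [1y] swap r/1=103/2397: DF=(1 − 103/2397·(0))/(1+103/2397) = 2397/2500 ≈ 0.958800
step 2 [2y] swap r/1=831/18757: DF=(1 − 831/18757·(0.958800))/(1+831/18757) = 9169/10000 ≈ 0.916900
step 3 [3y] bond c/1=9/100: DF=(1120383/1000000 − 9/100·(0.958800+0.916900))/(1+9/100) = 873/1000 ≈ 0.873000

1 1 2397/2500
2 2 9169/10000
3 3 873/1000
f(1y,3y) = ((2397/2500)/(873/1000) − 1)/(2) = 143/2910 ≈ 4.9141%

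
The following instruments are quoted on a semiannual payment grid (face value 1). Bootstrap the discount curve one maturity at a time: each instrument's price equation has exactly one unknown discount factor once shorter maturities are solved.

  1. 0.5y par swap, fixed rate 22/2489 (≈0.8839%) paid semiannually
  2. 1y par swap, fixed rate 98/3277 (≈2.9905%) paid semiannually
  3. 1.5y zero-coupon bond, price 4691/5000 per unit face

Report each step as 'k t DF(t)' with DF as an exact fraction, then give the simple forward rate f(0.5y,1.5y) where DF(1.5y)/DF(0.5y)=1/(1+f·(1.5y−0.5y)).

1 1/2 2489/2500
2 1 4853/5000
3 3/2 4691/5000
f(0.5y,1.5y) = ((2489/2500)/(4691/5000) − 1)/(1) = 287/4691 ≈ 6.1181%

step 1 [0.5y] swap r/2=11/2489: DF=(1 − 11/2489·(0))/(1+11/2489) = 2489/2500 ≈ 0.995600
step 2 [1y] swap r/2=49/3277: DF=(1 − 49/3277·(0.995600))/(1+49/3277) = 4853/5000 ≈ 0.970600
step 3 [1.5y] zero: DF = P = 4691/5000 ≈ 0.938200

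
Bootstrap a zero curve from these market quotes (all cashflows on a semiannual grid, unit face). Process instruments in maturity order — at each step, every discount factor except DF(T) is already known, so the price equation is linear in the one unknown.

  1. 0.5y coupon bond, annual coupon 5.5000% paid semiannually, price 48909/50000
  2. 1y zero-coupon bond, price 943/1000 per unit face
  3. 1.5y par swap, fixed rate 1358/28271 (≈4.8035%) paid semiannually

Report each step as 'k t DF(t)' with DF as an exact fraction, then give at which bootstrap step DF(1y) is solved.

step 1 [0.5y] bond c/2=11/400: DF=(48909/50000 − 11/400·(0))/(1+11/400) = 119/125 ≈ 0.952000
step 2 [1y] zero: DF = P = 943/1000 ≈ 0.943000
step 3 [1.5y] swap r/2=679/28271: DF=(1 − 679/28271·(0.952000+0.943000))/(1+679/28271) = 9321/10000 ≈ 0.932100

1 1/2 119/125
2 1 943/1000
3 3/2 9321/10000
DF(1y) is solved at step 2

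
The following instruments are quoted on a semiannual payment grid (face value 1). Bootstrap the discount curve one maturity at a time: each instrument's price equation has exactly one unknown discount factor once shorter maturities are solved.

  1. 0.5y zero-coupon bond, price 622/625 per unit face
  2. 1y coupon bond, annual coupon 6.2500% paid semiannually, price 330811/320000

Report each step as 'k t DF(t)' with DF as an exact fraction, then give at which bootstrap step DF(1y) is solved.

1 1/2 622/625
2 1 9723/10000
DF(1y) is solved at step 2

step 1 [0.5y] zero: DF = P = 622/625 ≈ 0.995200
step 2 [1y] bond c/2=1/32: DF=(330811/320000 − 1/32·(0.995200))/(1+1/32) = 9723/10000 ≈ 0.972300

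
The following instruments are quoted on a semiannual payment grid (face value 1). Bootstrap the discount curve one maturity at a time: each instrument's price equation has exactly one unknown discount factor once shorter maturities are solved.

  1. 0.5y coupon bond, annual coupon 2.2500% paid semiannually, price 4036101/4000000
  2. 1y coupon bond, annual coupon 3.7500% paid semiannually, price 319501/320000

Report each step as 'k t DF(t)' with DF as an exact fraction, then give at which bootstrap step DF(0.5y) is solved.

step 1 [0.5y] bond c/2=9/800: DF=(4036101/4000000 − 9/800·(0))/(1+9/800) = 4989/5000 ≈ 0.997800
step 2 [1y] bond c/2=3/160: DF=(319501/320000 − 3/160·(0.997800))/(1+3/160) = 9617/10000 ≈ 0.961700

1 1/2 4989/5000
2 1 9617/10000
DF(0.5y) is solved at step 1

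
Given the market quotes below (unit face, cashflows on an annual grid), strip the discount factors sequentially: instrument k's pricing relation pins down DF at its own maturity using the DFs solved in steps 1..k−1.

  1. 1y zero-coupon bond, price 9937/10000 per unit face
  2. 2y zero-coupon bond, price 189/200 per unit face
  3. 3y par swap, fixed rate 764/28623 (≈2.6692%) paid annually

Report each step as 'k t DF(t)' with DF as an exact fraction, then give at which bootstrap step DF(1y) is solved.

1 1 9937/10000
2 2 189/200
3 3 2309/2500
DF(1y) is solved at step 1

step 1 [1y] zero: DF = P = 9937/10000 ≈ 0.993700
step 2 [2y] zero: DF = P = 189/200 ≈ 0.945000
step 3 [3y] swap r/1=764/28623: DF=(1 − 764/28623·(0.993700+0.945000))/(1+764/28623) = 2309/2500 ≈ 0.923600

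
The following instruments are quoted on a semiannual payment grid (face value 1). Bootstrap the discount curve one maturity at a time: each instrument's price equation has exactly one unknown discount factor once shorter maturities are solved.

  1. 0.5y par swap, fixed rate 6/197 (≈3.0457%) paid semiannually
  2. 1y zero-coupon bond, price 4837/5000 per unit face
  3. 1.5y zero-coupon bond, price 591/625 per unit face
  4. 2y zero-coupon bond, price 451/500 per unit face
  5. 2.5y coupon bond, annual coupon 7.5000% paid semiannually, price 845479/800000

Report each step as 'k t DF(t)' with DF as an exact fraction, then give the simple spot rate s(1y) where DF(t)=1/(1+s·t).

step 1 [0.5y] swap r/2=3/197: DF=(1 − 3/197·(0))/(1+3/197) = 197/200 ≈ 0.985000
step 2 [1y] zero: DF = P = 4837/5000 ≈ 0.967400
step 3 [1.5y] zero: DF = P = 591/625 ≈ 0.945600
step 4 [2y] zero: DF = P = 451/500 ≈ 0.902000
step 5 [2.5y] bond c/2=3/80: DF=(845479/800000 − 3/80·(0.985000+0.967400+0.945600+0.902000))/(1+3/80) = 8813/10000 ≈ 0.881300

1 1/2 197/200
2 1 4837/5000
3 3/2 591/625
4 2 451/500
5 5/2 8813/10000
s(1y) = (1/(4837/5000) − 1)/(1) = 163/4837 ≈ 3.3699%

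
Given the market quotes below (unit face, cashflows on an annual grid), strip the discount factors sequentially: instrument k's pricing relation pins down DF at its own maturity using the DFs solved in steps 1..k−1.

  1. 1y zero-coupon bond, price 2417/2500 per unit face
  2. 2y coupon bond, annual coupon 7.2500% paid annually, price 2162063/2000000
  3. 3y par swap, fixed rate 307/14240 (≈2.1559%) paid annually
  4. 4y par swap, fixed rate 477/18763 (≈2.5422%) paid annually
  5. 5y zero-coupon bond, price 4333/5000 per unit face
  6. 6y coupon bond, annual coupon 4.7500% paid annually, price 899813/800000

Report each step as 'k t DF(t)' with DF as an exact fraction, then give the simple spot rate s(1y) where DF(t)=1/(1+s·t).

1 1 2417/2500
2 2 4713/5000
3 3 4693/5000
4 4 4523/5000
5 5 4333/5000
6 6 8643/10000
s(1y) = (1/(2417/2500) − 1)/(1) = 83/2417 ≈ 3.4340%

step 1 [1y] zero: DF = P = 2417/2500 ≈ 0.966800
step 2 [2y] bond c/1=29/400: DF=(2162063/2000000 − 29/400·(0.966800))/(1+29/400) = 4713/5000 ≈ 0.942600
step 3 [3y] swap r/1=307/14240: DF=(1 − 307/14240·(0.966800+0.942600))/(1+307/14240) = 4693/5000 ≈ 0.938600
step 4 [4y] swap r/1=477/18763: DF=(1 − 477/18763·(0.966800+0.942600+0.938600))/(1+477/18763) = 4523/5000 ≈ 0.904600
step 5 [5y] zero: DF = P = 4333/5000 ≈ 0.866600
step 6 [6y] bond c/1=19/400: DF=(899813/800000 − 19/400·(0.966800+0.942600+0.938600+0.904600+0.866600))/(1+19/400) = 8643/10000 ≈ 0.864300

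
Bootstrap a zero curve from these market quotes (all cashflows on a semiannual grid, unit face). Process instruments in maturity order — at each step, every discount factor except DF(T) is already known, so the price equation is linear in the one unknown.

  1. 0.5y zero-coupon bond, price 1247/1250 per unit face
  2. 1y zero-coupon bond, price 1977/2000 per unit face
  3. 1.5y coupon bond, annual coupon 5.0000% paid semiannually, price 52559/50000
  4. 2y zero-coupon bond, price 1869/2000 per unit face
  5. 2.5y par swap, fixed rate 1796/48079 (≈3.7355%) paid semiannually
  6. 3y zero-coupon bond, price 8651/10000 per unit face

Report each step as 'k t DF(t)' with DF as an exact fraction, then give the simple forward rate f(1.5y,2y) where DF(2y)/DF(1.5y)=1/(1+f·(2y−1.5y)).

1 1/2 1247/1250
2 1 1977/2000
3 3/2 9771/10000
4 2 1869/2000
5 5/2 4551/5000
6 3 8651/10000
f(1.5y,2y) = ((9771/10000)/(1869/2000) − 1)/(1/2) = 284/3115 ≈ 9.1172%

step 1 [0.5y] zero: DF = P = 1247/1250 ≈ 0.997600
step 2 [1y] zero: DF = P = 1977/2000 ≈ 0.988500
step 3 [1.5y] bond c/2=1/40: DF=(52559/50000 − 1/40·(0.997600+0.988500))/(1+1/40) = 9771/10000 ≈ 0.977100
step 4 [2y] zero: DF = P = 1869/2000 ≈ 0.934500
step 5 [2.5y] swap r/2=898/48079: DF=(1 − 898/48079·(0.997600+0.988500+0.977100+0.934500))/(1+898/48079) = 4551/5000 ≈ 0.910200
step 6 [3y] zero: DF = P = 8651/10000 ≈ 0.865100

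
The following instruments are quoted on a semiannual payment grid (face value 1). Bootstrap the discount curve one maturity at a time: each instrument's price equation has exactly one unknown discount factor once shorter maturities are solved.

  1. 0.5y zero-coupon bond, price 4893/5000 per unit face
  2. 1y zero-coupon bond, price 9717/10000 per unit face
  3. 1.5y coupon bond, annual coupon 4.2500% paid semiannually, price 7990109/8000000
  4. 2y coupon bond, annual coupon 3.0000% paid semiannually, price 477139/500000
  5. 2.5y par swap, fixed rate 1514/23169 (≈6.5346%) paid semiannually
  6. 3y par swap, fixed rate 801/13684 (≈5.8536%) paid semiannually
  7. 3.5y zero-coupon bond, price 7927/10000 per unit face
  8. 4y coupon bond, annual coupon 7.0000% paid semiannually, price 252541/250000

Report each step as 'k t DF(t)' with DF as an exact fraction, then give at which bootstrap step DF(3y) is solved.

step 1 [0.5y] zero: DF = P = 4893/5000 ≈ 0.978600
step 2 [1y] zero: DF = P = 9717/10000 ≈ 0.971700
step 3 [1.5y] bond c/2=17/800: DF=(7990109/8000000 − 17/800·(0.978600+0.971700))/(1+17/800) = 4687/5000 ≈ 0.937400
step 4 [2y] bond c/2=3/200: DF=(477139/500000 − 3/200·(0.978600+0.971700+0.937400))/(1+3/200) = 359/400 ≈ 0.897500
step 5 [2.5y] swap r/2=757/23169: DF=(1 − 757/23169·(0.978600+0.971700+0.937400+0.897500))/(1+757/23169) = 4243/5000 ≈ 0.848600
step 6 [3y] swap r/2=801/27368: DF=(1 − 801/27368·(0.978600+0.971700+0.937400+0.897500+0.848600))/(1+801/27368) = 4199/5000 ≈ 0.839800
step 7 [3.5y] zero: DF = P = 7927/10000 ≈ 0.792700
step 8 [4y] bond c/2=7/200: DF=(252541/250000 − 7/200·(0.978600+0.971700+0.937400+0.897500+0.848600+0.839800+0.792700))/(1+7/200) = 7641/10000 ≈ 0.764100

1 1/2 4893/5000
2 1 9717/10000
3 3/2 4687/5000
4 2 359/400
5 5/2 4243/5000
6 3 4199/5000
7 7/2 7927/10000
8 4 7641/10000
DF(3y) is solved at step 6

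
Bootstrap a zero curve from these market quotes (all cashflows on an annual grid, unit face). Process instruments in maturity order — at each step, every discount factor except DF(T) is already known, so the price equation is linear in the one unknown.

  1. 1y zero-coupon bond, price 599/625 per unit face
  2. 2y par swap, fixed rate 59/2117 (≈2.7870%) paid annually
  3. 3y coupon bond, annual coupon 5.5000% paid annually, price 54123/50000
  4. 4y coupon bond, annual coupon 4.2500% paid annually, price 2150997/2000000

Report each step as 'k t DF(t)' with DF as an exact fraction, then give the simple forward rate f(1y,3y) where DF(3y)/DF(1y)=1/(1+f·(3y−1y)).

1 1 599/625
2 2 9469/10000
3 3 9267/10000
4 4 4581/5000
f(1y,3y) = ((599/625)/(9267/10000) − 1)/(2) = 317/18534 ≈ 1.7104%

step 1 [1y] zero: DF = P = 599/625 ≈ 0.958400
step 2 [2y] swap r/1=59/2117: DF=(1 − 59/2117·(0.958400))/(1+59/2117) = 9469/10000 ≈ 0.946900
step 3 [3y] bond c/1=11/200: DF=(54123/50000 − 11/200·(0.958400+0.946900))/(1+11/200) = 9267/10000 ≈ 0.926700
step 4 [4y] bond c/1=17/400: DF=(2150997/2000000 − 17/400·(0.958400+0.946900+0.926700))/(1+17/400) = 4581/5000 ≈ 0.916200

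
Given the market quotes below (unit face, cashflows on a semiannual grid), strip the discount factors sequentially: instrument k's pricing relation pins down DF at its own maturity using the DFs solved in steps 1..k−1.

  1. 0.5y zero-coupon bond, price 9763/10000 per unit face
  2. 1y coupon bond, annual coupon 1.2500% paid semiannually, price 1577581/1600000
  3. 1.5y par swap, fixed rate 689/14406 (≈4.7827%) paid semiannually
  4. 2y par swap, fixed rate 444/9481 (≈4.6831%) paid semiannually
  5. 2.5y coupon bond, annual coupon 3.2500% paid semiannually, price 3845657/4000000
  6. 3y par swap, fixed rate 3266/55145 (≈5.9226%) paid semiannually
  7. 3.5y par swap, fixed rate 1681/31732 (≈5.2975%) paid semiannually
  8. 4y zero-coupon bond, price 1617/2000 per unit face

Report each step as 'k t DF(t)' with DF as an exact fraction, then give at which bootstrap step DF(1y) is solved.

1 1/2 9763/10000
2 1 4869/5000
3 3/2 9311/10000
4 2 1139/1250
5 5/2 4427/5000
6 3 8367/10000
7 7/2 8319/10000
8 4 1617/2000
DF(1y) is solved at step 2

step 1 [0.5y] zero: DF = P = 9763/10000 ≈ 0.976300
step 2 [1y] bond c/2=1/160: DF=(1577581/1600000 − 1/160·(0.976300))/(1+1/160) = 4869/5000 ≈ 0.973800
step 3 [1.5y] swap r/2=689/28812: DF=(1 − 689/28812·(0.976300+0.973800))/(1+689/28812) = 9311/10000 ≈ 0.931100
step 4 [2y] swap r/2=222/9481: DF=(1 − 222/9481·(0.976300+0.973800+0.931100))/(1+222/9481) = 1139/1250 ≈ 0.911200
step 5 [2.5y] bond c/2=13/800: DF=(3845657/4000000 − 13/800·(0.976300+0.973800+0.931100+0.911200))/(1+13/800) = 4427/5000 ≈ 0.885400
step 6 [3y] swap r/2=1633/55145: DF=(1 − 1633/55145·(0.976300+0.973800+0.931100+0.911200+0.885400))/(1+1633/55145) = 8367/10000 ≈ 0.836700
step 7 [3.5y] swap r/2=1681/63464: DF=(1 − 1681/63464·(0.976300+0.973800+0.931100+0.911200+0.885400+0.836700))/(1+1681/63464) = 8319/10000 ≈ 0.831900
step 8 [4y] zero: DF = P = 1617/2000 ≈ 0.808500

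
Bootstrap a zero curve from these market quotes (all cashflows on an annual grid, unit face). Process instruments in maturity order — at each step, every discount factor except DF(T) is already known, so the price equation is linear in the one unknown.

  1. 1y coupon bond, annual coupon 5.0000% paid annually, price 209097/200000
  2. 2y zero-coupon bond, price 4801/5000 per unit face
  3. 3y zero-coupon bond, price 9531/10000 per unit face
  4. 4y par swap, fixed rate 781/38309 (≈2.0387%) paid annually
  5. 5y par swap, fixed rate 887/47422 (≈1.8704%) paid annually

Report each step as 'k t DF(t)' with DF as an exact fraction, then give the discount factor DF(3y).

step 1 [1y] bond c/1=1/20: DF=(209097/200000 − 1/20·(0))/(1+1/20) = 9957/10000 ≈ 0.995700
step 2 [2y] zero: DF = P = 4801/5000 ≈ 0.960200
step 3 [3y] zero: DF = P = 9531/10000 ≈ 0.953100
step 4 [4y] swap r/1=781/38309: DF=(1 − 781/38309·(0.995700+0.960200+0.953100))/(1+781/38309) = 9219/10000 ≈ 0.921900
step 5 [5y] swap r/1=887/47422: DF=(1 − 887/47422·(0.995700+0.960200+0.953100+0.921900))/(1+887/47422) = 9113/10000 ≈ 0.911300

1 1 9957/10000
2 2 4801/5000
3 3 9531/10000
4 4 9219/10000
5 5 9113/10000
DF(3y) = 9531/10000 ≈ 0.953100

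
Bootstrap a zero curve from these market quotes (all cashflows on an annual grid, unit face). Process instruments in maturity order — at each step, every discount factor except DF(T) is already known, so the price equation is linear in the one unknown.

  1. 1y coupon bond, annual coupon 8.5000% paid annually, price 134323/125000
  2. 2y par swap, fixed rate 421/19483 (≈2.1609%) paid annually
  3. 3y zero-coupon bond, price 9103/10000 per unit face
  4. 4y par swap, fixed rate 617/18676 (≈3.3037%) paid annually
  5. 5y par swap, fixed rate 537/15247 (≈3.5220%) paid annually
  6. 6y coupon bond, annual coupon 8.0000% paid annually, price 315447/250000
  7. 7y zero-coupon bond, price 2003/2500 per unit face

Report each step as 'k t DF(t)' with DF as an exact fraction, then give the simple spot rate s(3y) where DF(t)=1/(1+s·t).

step 1 [1y] bond c/1=17/200: DF=(134323/125000 − 17/200·(0))/(1+17/200) = 619/625 ≈ 0.990400
step 2 [2y] swap r/1=421/19483: DF=(1 − 421/19483·(0.990400))/(1+421/19483) = 9579/10000 ≈ 0.957900
step 3 [3y] zero: DF = P = 9103/10000 ≈ 0.910300
step 4 [4y] swap r/1=617/18676: DF=(1 − 617/18676·(0.990400+0.957900+0.910300))/(1+617/18676) = 4383/5000 ≈ 0.876600
step 5 [5y] swap r/1=537/15247: DF=(1 − 537/15247·(0.990400+0.957900+0.910300+0.876600))/(1+537/15247) = 8389/10000 ≈ 0.838900
step 6 [6y] bond c/1=2/25: DF=(315447/250000 − 2/25·(0.990400+0.957900+0.910300+0.876600+0.838900))/(1+2/25) = 1659/2000 ≈ 0.829500
step 7 [7y] zero: DF = P = 2003/2500 ≈ 0.801200

1 1 619/625
2 2 9579/10000
3 3 9103/10000
4 4 4383/5000
5 5 8389/10000
6 6 1659/2000
7 7 2003/2500
s(3y) = (1/(9103/10000) − 1)/(3) = 299/9103 ≈ 3.2846%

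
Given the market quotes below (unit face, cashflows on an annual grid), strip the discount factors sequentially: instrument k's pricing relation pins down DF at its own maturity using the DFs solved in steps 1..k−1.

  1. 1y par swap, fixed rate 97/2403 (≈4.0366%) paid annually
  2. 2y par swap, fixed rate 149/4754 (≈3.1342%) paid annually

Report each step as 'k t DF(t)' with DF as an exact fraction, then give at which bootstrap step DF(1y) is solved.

step 1 [1y] swap r/1=97/2403: DF=(1 − 97/2403·(0))/(1+97/2403) = 2403/2500 ≈ 0.961200
step 2 [2y] swap r/1=149/4754: DF=(1 − 149/4754·(0.961200))/(1+149/4754) = 2351/2500 ≈ 0.940400

1 1 2403/2500
2 2 2351/2500
DF(1y) is solved at step 1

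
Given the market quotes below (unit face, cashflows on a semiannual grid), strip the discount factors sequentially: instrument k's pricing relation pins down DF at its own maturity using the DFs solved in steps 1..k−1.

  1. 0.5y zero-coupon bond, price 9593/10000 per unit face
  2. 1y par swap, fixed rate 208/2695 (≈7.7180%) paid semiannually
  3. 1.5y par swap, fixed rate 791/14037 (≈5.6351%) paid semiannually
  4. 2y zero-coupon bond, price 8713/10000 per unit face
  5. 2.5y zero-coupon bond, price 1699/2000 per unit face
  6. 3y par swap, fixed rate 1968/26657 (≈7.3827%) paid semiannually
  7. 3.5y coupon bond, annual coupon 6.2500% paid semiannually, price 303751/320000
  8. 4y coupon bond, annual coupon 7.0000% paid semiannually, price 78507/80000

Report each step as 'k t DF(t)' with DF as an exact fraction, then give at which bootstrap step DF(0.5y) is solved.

step 1 [0.5y] zero: DF = P = 9593/10000 ≈ 0.959300
step 2 [1y] swap r/2=104/2695: DF=(1 − 104/2695·(0.959300))/(1+104/2695) = 1159/1250 ≈ 0.927200
step 3 [1.5y] swap r/2=791/28074: DF=(1 − 791/28074·(0.959300+0.927200))/(1+791/28074) = 9209/10000 ≈ 0.920900
step 4 [2y] zero: DF = P = 8713/10000 ≈ 0.871300
step 5 [2.5y] zero: DF = P = 1699/2000 ≈ 0.849500
step 6 [3y] swap r/2=984/26657: DF=(1 − 984/26657·(0.959300+0.927200+0.920900+0.871300+0.849500))/(1+984/26657) = 502/625 ≈ 0.803200
step 7 [3.5y] bond c/2=1/32: DF=(303751/320000 − 1/32·(0.959300+0.927200+0.920900+0.871300+0.849500+0.803200))/(1+1/32) = 7589/10000 ≈ 0.758900
step 8 [4y] bond c/2=7/200: DF=(78507/80000 − 7/200·(0.959300+0.927200+0.920900+0.871300+0.849500+0.803200+0.758900))/(1+7/200) = 3711/5000 ≈ 0.742200

1 1/2 9593/10000
2 1 1159/1250
3 3/2 9209/10000
4 2 8713/10000
5 5/2 1699/2000
6 3 502/625
7 7/2 7589/10000
8 4 3711/5000
DF(0.5y) is solved at step 1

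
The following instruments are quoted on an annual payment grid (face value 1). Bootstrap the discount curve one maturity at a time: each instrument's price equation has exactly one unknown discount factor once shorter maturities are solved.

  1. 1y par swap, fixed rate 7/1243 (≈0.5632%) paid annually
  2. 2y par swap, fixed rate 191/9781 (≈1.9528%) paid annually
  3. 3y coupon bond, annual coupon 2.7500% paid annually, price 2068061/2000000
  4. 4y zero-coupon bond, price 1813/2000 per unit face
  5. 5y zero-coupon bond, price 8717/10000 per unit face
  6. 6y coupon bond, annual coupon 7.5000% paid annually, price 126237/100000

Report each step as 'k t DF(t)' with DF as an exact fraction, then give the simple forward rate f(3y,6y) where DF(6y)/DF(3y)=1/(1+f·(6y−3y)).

1 1 1243/1250
2 2 4809/5000
3 3 477/500
4 4 1813/2000
5 5 8717/10000
6 6 1059/1250
f(3y,6y) = ((477/500)/(1059/1250) − 1)/(3) = 89/2118 ≈ 4.2021%

step 1 [1y] swap r/1=7/1243: DF=(1 − 7/1243·(0))/(1+7/1243) = 1243/1250 ≈ 0.994400
step 2 [2y] swap r/1=191/9781: DF=(1 − 191/9781·(0.994400))/(1+191/9781) = 4809/5000 ≈ 0.961800
step 3 [3y] bond c/1=11/400: DF=(2068061/2000000 − 11/400·(0.994400+0.961800))/(1+11/400) = 477/500 ≈ 0.954000
step 4 [4y] zero: DF = P = 1813/2000 ≈ 0.906500
step 5 [5y] zero: DF = P = 8717/10000 ≈ 0.871700
step 6 [6y] bond c/1=3/40: DF=(126237/100000 − 3/40·(0.994400+0.961800+0.954000+0.906500+0.871700))/(1+3/40) = 1059/1250 ≈ 0.847200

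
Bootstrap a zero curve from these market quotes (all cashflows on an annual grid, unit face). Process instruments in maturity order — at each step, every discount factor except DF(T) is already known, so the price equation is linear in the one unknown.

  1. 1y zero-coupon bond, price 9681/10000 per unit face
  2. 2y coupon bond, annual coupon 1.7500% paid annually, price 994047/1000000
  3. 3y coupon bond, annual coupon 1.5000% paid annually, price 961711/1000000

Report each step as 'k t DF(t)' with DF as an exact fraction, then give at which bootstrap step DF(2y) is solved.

1 1 9681/10000
2 2 9603/10000
3 3 919/1000
DF(2y) is solved at step 2

step 1 [1y] zero: DF = P = 9681/10000 ≈ 0.968100
step 2 [2y] bond c/1=7/400: DF=(994047/1000000 − 7/400·(0.968100))/(1+7/400) = 9603/10000 ≈ 0.960300
step 3 [3y] bond c/1=3/200: DF=(961711/1000000 − 3/200·(0.968100+0.960300))/(1+3/200) = 919/1000 ≈ 0.919000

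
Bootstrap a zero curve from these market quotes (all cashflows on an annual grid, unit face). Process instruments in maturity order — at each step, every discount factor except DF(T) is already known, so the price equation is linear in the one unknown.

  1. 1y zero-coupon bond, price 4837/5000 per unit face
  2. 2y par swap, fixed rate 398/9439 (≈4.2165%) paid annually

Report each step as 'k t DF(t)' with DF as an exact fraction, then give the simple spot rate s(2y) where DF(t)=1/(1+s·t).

1 1 4837/5000
2 2 2301/2500
s(2y) = (1/(2301/2500) − 1)/(2) = 199/4602 ≈ 4.3242%

step 1 [1y] zero: DF = P = 4837/5000 ≈ 0.967400
step 2 [2y] swap r/1=398/9439: DF=(1 − 398/9439·(0.967400))/(1+398/9439) = 2301/2500 ≈ 0.920400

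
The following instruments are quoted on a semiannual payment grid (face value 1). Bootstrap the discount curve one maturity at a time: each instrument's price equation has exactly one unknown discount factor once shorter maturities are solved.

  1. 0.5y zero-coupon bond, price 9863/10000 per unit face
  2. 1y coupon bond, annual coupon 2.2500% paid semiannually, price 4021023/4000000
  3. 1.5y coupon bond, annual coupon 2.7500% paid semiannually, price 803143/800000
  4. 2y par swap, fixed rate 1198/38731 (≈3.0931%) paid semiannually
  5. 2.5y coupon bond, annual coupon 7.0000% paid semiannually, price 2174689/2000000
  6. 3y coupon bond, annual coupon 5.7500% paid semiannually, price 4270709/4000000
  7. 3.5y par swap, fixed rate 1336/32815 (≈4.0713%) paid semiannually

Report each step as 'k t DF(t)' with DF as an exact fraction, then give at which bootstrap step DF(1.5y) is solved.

1 1/2 9863/10000
2 1 9831/10000
3 3/2 2409/2500
4 2 9401/10000
5 5/2 2299/2500
6 3 9039/10000
7 7/2 1083/1250
DF(1.5y) is solved at step 3

step 1 [0.5y] zero: DF = P = 9863/10000 ≈ 0.986300
step 2 [1y] bond c/2=9/800: DF=(4021023/4000000 − 9/800·(0.986300))/(1+9/800) = 9831/10000 ≈ 0.983100
step 3 [1.5y] bond c/2=11/800: DF=(803143/800000 − 11/800·(0.986300+0.983100))/(1+11/800) = 2409/2500 ≈ 0.963600
step 4 [2y] swap r/2=599/38731: DF=(1 − 599/38731·(0.986300+0.983100+0.963600))/(1+599/38731) = 9401/10000 ≈ 0.940100
step 5 [2.5y] bond c/2=7/200: DF=(2174689/2000000 − 7/200·(0.986300+0.983100+0.963600+0.940100))/(1+7/200) = 2299/2500 ≈ 0.919600
step 6 [3y] bond c/2=23/800: DF=(4270709/4000000 − 23/800·(0.986300+0.983100+0.963600+0.940100+0.919600))/(1+23/800) = 9039/10000 ≈ 0.903900
step 7 [3.5y] swap r/2=668/32815: DF=(1 − 668/32815·(0.986300+0.983100+0.963600+0.940100+0.919600+0.903900))/(1+668/32815) = 1083/1250 ≈ 0.866400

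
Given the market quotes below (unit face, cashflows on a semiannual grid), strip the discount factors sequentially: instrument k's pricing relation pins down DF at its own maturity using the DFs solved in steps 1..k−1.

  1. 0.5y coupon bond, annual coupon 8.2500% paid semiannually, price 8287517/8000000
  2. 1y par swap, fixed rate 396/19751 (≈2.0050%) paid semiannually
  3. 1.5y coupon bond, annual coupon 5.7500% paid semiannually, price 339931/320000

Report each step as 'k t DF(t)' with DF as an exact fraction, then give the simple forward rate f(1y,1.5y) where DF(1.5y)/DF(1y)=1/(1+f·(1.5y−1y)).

1 1/2 9949/10000
2 1 4901/5000
3 3/2 4887/5000
f(1y,1.5y) = ((4901/5000)/(4887/5000) − 1)/(1/2) = 28/4887 ≈ 0.5729%

step 1 [0.5y] bond c/2=33/800: DF=(8287517/8000000 − 33/800·(0))/(1+33/800) = 9949/10000 ≈ 0.994900
step 2 [1y] swap r/2=198/19751: DF=(1 − 198/19751·(0.994900))/(1+198/19751) = 4901/5000 ≈ 0.980200
step 3 [1.5y] bond c/2=23/800: DF=(339931/320000 − 23/800·(0.994900+0.980200))/(1+23/800) = 4887/5000 ≈ 0.977400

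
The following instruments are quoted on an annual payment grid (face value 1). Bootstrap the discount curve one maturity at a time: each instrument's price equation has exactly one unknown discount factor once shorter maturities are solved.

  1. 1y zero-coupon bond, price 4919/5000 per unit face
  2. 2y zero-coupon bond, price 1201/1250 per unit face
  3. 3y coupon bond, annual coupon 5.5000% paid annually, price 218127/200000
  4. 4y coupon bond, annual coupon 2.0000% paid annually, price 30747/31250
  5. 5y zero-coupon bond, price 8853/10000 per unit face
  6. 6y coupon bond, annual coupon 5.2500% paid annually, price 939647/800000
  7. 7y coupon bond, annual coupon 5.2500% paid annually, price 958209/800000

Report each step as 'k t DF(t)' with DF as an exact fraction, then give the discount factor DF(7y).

step 1 [1y] zero: DF = P = 4919/5000 ≈ 0.983800
step 2 [2y] zero: DF = P = 1201/1250 ≈ 0.960800
step 3 [3y] bond c/1=11/200: DF=(218127/200000 − 11/200·(0.983800+0.960800))/(1+11/200) = 2331/2500 ≈ 0.932400
step 4 [4y] bond c/1=1/50: DF=(30747/31250 − 1/50·(0.983800+0.960800+0.932400))/(1+1/50) = 4541/5000 ≈ 0.908200
step 5 [5y] zero: DF = P = 8853/10000 ≈ 0.885300
step 6 [6y] bond c/1=21/400: DF=(939647/800000 − 21/400·(0.983800+0.960800+0.932400+0.908200+0.885300))/(1+21/400) = 883/1000 ≈ 0.883000
step 7 [7y] bond c/1=21/400: DF=(958209/800000 − 21/400·(0.983800+0.960800+0.932400+0.908200+0.885300+0.883000))/(1+21/400) = 861/1000 ≈ 0.861000

1 1 4919/5000
2 2 1201/1250
3 3 2331/2500
4 4 4541/5000
5 5 8853/10000
6 6 883/1000
7 7 861/1000
DF(7y) = 861/1000 ≈ 0.861000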